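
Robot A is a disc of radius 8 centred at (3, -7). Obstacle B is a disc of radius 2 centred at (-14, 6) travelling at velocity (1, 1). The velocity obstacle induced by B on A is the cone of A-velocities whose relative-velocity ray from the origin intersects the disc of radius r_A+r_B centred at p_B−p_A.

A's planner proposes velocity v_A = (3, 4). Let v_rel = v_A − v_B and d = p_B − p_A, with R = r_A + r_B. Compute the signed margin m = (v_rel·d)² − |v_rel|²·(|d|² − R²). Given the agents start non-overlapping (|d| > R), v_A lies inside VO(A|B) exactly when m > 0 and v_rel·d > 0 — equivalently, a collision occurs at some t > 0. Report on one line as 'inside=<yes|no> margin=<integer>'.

d = (-17, 13),  |d|² = 458;  R = 8+2 = 10,  c = 458−10² = 358
v_rel = (2, 3),  |v_rel|² = 13;  v_rel·d = (2)·(-17) + (3)·(13) = 5
13·t² − 10·t + 358 = 0  ⇒  m = 5² − 13·358 = -4629
m = -4629 < 0,  v_rel·d = 5 > 0  ⇒  outside

inside=no margin=-4629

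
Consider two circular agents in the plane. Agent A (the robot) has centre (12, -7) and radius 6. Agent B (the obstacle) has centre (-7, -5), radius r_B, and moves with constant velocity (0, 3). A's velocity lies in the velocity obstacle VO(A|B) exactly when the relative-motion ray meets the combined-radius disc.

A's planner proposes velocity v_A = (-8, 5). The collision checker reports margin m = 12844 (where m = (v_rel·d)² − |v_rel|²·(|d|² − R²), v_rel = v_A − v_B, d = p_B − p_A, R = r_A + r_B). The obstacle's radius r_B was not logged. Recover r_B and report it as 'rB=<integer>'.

m = 12844
d = (-19, 2);  v_rel = (-8, 2),  |v_rel|² = 68
v_rel×d = (-8)·(2) − (2)·(-19) = 22
since m = R²·68 − 22²:  R² = (484 + 12844) / 68 = 196
R = √196 = 14  ⇒  r_B = 14 − 6 = 8

rB=8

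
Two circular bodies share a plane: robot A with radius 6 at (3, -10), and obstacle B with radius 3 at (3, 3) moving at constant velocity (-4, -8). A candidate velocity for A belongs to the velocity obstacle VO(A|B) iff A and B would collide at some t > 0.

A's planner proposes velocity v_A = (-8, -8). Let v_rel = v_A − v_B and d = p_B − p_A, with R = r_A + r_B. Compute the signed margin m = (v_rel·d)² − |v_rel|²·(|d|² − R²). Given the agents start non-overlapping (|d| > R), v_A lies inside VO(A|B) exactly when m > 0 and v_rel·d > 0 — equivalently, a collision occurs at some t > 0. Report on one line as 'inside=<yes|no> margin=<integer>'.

d = (0, 13),  |d|² = 169;  R = 6+3 = 9,  c = 169−9² = 88
v_rel = (-4, 0),  |v_rel|² = 16;  v_rel·d = (-4)·(0) + (0)·(13) = 0
16·t² − 0·t + 88 = 0  ⇒  m = 0² − 16·88 = -1408
m = -1408 < 0,  v_rel·d = 0 = 0  ⇒  outside

inside=no margin=-1408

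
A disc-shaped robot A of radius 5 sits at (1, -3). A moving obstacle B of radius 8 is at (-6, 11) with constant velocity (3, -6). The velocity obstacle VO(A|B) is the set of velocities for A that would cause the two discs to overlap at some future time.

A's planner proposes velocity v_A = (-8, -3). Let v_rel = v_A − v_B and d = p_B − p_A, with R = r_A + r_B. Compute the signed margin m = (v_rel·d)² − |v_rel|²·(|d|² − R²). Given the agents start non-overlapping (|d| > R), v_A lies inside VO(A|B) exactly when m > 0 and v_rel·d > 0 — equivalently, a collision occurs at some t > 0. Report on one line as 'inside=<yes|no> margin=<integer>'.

d = (-7, 14),  |d|² = 245;  R = 5+8 = 13,  c = 245−13² = 76
v_rel = (-11, 3),  |v_rel|² = 130;  v_rel·d = (-11)·(-7) + (3)·(14) = 119
130·t² − 238·t + 76 = 0  ⇒  m = 119² − 130·76 = 4281
m = 4281 > 0,  v_rel·d = 119 > 0  ⇒  inside

inside=yes margin=4281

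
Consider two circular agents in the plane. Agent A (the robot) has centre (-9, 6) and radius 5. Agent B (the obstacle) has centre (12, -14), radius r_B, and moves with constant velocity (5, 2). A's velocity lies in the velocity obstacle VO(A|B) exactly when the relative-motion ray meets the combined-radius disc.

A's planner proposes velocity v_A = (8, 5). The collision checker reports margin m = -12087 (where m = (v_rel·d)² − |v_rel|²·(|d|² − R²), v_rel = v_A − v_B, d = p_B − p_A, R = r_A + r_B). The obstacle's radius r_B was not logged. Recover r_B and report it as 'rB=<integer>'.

m = -12087
d = (21, -20);  v_rel = (3, 3),  |v_rel|² = 18
v_rel×d = (3)·(-20) − (3)·(21) = -123
since m = R²·18 − (-123)²:  R² = (15129 + -12087) / 18 = 169
R = √169 = 13  ⇒  r_B = 13 − 5 = 8

rB=8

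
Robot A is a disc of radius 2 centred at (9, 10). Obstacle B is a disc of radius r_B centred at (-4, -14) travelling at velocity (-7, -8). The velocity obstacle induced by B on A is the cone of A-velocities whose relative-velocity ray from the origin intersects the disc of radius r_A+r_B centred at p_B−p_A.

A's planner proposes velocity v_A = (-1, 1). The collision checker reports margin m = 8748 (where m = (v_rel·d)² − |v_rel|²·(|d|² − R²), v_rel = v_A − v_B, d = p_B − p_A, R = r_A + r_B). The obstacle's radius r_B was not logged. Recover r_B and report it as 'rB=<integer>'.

m = 8748
d = (-13, -24);  v_rel = (6, 9),  |v_rel|² = 117
v_rel×d = (6)·(-24) − (9)·(-13) = -27
since m = R²·117 − (-27)²:  R² = (729 + 8748) / 117 = 81
R = √81 = 9  ⇒  r_B = 9 − 2 = 7

rB=7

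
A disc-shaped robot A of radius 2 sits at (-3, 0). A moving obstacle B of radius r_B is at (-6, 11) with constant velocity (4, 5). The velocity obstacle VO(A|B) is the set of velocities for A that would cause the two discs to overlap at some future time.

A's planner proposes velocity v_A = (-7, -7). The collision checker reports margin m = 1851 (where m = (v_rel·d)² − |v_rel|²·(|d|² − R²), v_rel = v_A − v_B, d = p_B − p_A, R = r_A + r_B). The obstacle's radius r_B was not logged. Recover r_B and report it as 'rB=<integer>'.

m = 1851
d = (-3, 11);  v_rel = (-11, -12),  |v_rel|² = 265
v_rel×d = (-11)·(11) − (-12)·(-3) = -157
since m = R²·265 − (-157)²:  R² = (24649 + 1851) / 265 = 100
R = √100 = 10  ⇒  r_B = 10 − 2 = 8

rB=8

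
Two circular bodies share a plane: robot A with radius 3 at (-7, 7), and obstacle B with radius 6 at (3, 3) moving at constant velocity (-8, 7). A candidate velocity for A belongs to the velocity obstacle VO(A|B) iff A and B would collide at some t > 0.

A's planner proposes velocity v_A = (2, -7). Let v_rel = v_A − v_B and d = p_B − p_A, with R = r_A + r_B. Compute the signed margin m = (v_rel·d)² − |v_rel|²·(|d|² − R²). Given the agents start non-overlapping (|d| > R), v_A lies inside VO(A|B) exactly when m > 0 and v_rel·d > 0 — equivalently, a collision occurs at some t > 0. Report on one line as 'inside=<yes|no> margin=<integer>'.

d = (10, -4),  |d|² = 116;  R = 3+6 = 9,  c = 116−9² = 35
v_rel = (10, -14),  |v_rel|² = 296;  v_rel·d = (10)·(10) + (-14)·(-4) = 156
296·t² − 312·t + 35 = 0  ⇒  m = 156² − 296·35 = 13976
m = 13976 > 0,  v_rel·d = 156 > 0  ⇒  inside

inside=yes margin=13976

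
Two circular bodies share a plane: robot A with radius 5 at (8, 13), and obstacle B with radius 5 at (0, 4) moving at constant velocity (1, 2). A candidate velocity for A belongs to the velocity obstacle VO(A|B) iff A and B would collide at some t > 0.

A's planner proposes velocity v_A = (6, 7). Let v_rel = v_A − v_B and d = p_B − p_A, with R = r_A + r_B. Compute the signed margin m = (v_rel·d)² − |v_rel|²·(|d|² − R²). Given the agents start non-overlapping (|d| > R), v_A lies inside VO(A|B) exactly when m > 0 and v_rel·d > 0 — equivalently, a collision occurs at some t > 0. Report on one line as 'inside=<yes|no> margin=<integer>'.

d = (-8, -9),  |d|² = 145;  R = 5+5 = 10,  c = 145−10² = 45
v_rel = (5, 5),  |v_rel|² = 50;  v_rel·d = (5)·(-8) + (5)·(-9) = -85
50·t² + 170·t + 45 = 0  ⇒  m = (-85)² − 50·45 = 4975
m = 4975 > 0,  v_rel·d = -85 < 0  ⇒  outside

inside=no margin=4975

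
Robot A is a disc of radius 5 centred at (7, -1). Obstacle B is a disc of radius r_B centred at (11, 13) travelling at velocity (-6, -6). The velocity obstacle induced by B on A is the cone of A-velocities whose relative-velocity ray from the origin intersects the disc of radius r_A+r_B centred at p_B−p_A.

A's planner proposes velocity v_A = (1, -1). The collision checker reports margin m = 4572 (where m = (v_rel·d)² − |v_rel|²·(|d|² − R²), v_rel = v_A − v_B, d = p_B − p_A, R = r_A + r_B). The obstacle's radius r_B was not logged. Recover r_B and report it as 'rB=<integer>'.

m = 4572
d = (4, 14);  v_rel = (7, 5),  |v_rel|² = 74
v_rel×d = (7)·(14) − (5)·(4) = 78
since m = R²·74 − 78²:  R² = (6084 + 4572) / 74 = 144
R = √144 = 12  ⇒  r_B = 12 − 5 = 7

rB=7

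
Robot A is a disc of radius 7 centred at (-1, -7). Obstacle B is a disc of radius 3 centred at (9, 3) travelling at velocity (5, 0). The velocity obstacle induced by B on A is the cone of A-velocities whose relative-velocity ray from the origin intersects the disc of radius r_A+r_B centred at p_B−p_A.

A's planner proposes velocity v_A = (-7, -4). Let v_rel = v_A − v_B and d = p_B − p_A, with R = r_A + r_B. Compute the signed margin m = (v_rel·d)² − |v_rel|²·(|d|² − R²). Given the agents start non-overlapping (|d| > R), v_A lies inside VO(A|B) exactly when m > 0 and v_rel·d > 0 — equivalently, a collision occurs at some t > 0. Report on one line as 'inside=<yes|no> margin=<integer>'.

d = (10, 10),  |d|² = 200;  R = 7+3 = 10,  c = 200−10² = 100
v_rel = (-12, -4),  |v_rel|² = 160;  v_rel·d = (-12)·(10) + (-4)·(10) = -160
160·t² + 320·t + 100 = 0  ⇒  m = (-160)² − 160·100 = 9600
m = 9600 > 0,  v_rel·d = -160 < 0  ⇒  outside

inside=no margin=9600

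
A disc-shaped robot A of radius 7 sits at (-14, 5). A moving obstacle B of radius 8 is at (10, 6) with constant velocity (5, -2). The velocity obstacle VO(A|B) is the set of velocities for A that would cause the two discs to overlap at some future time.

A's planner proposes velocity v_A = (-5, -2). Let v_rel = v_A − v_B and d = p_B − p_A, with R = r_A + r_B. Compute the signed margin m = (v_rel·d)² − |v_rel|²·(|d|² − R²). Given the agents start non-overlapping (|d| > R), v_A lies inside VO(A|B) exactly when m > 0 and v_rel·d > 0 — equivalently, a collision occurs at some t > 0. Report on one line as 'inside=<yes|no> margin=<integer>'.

d = (24, 1),  |d|² = 577;  R = 7+8 = 15,  c = 577−15² = 352
v_rel = (-10, 0),  |v_rel|² = 100;  v_rel·d = (-10)·(24) + (0)·(1) = -240
100·t² + 480·t + 352 = 0  ⇒  m = (-240)² − 100·352 = 22400
m = 22400 > 0,  v_rel·d = -240 < 0  ⇒  outside

inside=no margin=22400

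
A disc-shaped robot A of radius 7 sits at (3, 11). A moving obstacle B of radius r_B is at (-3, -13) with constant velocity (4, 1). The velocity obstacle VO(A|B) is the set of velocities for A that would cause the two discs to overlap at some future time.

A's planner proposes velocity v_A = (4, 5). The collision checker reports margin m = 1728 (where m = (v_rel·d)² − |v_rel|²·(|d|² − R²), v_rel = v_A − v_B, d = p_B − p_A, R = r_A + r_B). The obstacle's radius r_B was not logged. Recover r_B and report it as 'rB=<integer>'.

m = 1728
d = (-6, -24);  v_rel = (0, 4),  |v_rel|² = 16
v_rel×d = (0)·(-24) − (4)·(-6) = 24
since m = R²·16 − 24²:  R² = (576 + 1728) / 16 = 144
R = √144 = 12  ⇒  r_B = 12 − 7 = 5

rB=5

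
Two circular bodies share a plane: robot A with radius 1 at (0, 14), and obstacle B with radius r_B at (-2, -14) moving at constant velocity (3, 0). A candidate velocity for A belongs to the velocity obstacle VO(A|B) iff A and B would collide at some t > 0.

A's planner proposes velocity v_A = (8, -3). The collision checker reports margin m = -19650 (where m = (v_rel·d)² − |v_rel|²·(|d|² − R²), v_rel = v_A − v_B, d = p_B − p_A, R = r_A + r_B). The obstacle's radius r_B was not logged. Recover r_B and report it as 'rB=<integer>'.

m = -19650
d = (-2, -28);  v_rel = (5, -3),  |v_rel|² = 34
v_rel×d = (5)·(-28) − (-3)·(-2) = -146
since m = R²·34 − (-146)²:  R² = (21316 + -19650) / 34 = 49
R = √49 = 7  ⇒  r_B = 7 − 1 = 6

rB=6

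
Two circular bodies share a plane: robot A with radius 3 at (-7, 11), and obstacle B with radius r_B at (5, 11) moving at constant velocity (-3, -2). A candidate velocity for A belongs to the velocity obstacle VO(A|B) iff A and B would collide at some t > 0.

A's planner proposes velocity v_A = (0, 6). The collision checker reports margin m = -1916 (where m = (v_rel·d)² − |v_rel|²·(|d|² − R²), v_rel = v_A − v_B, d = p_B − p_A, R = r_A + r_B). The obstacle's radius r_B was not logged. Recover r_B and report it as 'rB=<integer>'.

m = -1916
d = (12, 0);  v_rel = (3, 8),  |v_rel|² = 73
v_rel×d = (3)·(0) − (8)·(12) = -96
since m = R²·73 − (-96)²:  R² = (9216 + -1916) / 73 = 100
R = √100 = 10  ⇒  r_B = 10 − 3 = 7

rB=7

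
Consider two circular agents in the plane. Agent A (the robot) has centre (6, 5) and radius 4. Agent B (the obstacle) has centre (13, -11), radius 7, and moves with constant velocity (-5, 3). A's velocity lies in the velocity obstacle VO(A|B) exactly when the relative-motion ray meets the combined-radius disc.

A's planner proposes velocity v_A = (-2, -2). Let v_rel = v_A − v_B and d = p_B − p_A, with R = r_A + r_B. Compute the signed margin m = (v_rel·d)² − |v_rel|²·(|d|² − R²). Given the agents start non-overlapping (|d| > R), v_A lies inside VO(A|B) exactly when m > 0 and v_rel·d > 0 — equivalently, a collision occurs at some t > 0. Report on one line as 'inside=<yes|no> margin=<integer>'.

d = (7, -16),  |d|² = 305;  R = 4+7 = 11,  c = 305−11² = 184
v_rel = (3, -5),  |v_rel|² = 34;  v_rel·d = (3)·(7) + (-5)·(-16) = 101
34·t² − 202·t + 184 = 0  ⇒  m = 101² − 34·184 = 3945
m = 3945 > 0,  v_rel·d = 101 > 0  ⇒  inside

inside=yes margin=3945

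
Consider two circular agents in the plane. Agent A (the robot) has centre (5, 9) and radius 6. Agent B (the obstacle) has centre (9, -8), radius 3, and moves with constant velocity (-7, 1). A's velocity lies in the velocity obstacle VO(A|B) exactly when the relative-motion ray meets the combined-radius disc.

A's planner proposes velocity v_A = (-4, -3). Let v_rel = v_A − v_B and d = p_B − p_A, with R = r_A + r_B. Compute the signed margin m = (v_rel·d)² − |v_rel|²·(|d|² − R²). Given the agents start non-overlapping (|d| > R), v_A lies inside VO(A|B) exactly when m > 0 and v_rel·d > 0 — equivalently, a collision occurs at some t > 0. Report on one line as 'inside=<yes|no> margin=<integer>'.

d = (4, -17),  |d|² = 305;  R = 6+3 = 9,  c = 305−9² = 224
v_rel = (3, -4),  |v_rel|² = 25;  v_rel·d = (3)·(4) + (-4)·(-17) = 80
25·t² − 160·t + 224 = 0  ⇒  m = 80² − 25·224 = 800
m = 800 > 0,  v_rel·d = 80 > 0  ⇒  inside

inside=yes margin=800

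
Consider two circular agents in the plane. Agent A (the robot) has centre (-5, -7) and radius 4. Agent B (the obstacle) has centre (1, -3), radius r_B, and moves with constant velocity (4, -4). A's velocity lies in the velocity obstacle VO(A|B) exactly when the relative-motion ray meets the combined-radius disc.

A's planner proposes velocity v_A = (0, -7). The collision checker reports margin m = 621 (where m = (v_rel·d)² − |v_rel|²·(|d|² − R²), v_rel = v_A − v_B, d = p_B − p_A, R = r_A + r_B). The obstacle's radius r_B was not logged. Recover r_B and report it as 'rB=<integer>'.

m = 621
d = (6, 4);  v_rel = (-4, -3),  |v_rel|² = 25
v_rel×d = (-4)·(4) − (-3)·(6) = 2
since m = R²·25 − 2²:  R² = (4 + 621) / 25 = 25
R = √25 = 5  ⇒  r_B = 5 − 4 = 1

rB=1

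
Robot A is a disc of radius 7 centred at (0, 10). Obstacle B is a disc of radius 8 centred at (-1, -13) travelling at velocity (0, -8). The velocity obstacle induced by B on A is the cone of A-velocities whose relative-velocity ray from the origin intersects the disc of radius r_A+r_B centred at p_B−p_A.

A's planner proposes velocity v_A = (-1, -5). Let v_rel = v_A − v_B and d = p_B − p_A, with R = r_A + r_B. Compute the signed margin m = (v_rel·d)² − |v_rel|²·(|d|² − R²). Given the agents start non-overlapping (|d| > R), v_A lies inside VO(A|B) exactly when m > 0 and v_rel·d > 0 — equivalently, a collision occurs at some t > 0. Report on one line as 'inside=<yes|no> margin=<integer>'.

d = (-1, -23),  |d|² = 530;  R = 7+8 = 15,  c = 530−15² = 305
v_rel = (-1, 3),  |v_rel|² = 10;  v_rel·d = (-1)·(-1) + (3)·(-23) = -68
10·t² + 136·t + 305 = 0  ⇒  m = (-68)² − 10·305 = 1574
m = 1574 > 0,  v_rel·d = -68 < 0  ⇒  outside

inside=no margin=1574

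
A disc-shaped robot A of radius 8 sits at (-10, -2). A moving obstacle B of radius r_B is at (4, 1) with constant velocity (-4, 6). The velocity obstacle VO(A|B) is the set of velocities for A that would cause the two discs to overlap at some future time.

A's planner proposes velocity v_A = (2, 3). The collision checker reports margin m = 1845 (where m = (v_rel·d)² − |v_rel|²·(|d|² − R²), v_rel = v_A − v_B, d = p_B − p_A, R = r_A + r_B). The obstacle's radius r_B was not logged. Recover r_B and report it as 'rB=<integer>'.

m = 1845
d = (14, 3);  v_rel = (6, -3),  |v_rel|² = 45
v_rel×d = (6)·(3) − (-3)·(14) = 60
since m = R²·45 − 60²:  R² = (3600 + 1845) / 45 = 121
R = √121 = 11  ⇒  r_B = 11 − 8 = 3

rB=3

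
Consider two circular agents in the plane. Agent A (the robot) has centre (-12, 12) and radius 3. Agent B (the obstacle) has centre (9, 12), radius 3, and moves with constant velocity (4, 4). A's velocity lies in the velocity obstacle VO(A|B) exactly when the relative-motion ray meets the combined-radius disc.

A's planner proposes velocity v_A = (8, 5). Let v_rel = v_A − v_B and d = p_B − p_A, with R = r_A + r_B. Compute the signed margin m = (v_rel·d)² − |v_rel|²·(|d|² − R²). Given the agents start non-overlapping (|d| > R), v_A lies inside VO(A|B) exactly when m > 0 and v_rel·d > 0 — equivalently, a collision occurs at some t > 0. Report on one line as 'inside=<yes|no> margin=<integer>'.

d = (21, 0),  |d|² = 441;  R = 3+3 = 6,  c = 441−6² = 405
v_rel = (4, 1),  |v_rel|² = 17;  v_rel·d = (4)·(21) + (1)·(0) = 84
17·t² − 168·t + 405 = 0  ⇒  m = 84² − 17·405 = 171
m = 171 > 0,  v_rel·d = 84 > 0  ⇒  inside

inside=yes margin=171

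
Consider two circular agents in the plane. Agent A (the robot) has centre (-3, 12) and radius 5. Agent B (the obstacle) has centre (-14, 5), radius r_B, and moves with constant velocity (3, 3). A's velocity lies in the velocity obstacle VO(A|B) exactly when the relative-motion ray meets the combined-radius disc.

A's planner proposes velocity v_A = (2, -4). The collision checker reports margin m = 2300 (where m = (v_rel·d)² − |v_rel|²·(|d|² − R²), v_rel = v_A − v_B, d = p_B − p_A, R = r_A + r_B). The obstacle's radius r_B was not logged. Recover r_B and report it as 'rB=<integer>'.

m = 2300
d = (-11, -7);  v_rel = (-1, -7),  |v_rel|² = 50
v_rel×d = (-1)·(-7) − (-7)·(-11) = -70
since m = R²·50 − (-70)²:  R² = (4900 + 2300) / 50 = 144
R = √144 = 12  ⇒  r_B = 12 − 5 = 7

rB=7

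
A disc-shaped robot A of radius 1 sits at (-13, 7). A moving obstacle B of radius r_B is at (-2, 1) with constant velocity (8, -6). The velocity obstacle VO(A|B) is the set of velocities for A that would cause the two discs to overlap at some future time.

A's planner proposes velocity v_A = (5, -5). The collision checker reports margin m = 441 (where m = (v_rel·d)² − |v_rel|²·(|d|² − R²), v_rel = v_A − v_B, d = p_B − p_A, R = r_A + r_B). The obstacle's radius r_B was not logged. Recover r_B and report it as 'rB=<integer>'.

m = 441
d = (11, -6);  v_rel = (-3, 1),  |v_rel|² = 10
v_rel×d = (-3)·(-6) − (1)·(11) = 7
since m = R²·10 − 7²:  R² = (49 + 441) / 10 = 49
R = √49 = 7  ⇒  r_B = 7 − 1 = 6

rB=6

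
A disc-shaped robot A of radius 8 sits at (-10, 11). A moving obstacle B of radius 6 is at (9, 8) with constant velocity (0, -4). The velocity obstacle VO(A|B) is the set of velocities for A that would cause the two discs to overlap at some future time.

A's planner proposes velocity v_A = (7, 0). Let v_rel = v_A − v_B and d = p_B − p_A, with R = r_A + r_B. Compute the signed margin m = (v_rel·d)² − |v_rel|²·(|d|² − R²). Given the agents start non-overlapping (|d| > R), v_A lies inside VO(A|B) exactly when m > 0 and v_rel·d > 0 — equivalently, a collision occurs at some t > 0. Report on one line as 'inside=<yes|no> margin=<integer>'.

d = (19, -3),  |d|² = 370;  R = 8+6 = 14,  c = 370−14² = 174
v_rel = (7, 4),  |v_rel|² = 65;  v_rel·d = (7)·(19) + (4)·(-3) = 121
65·t² − 242·t + 174 = 0  ⇒  m = 121² − 65·174 = 3331
m = 3331 > 0,  v_rel·d = 121 > 0  ⇒  inside

inside=yes margin=3331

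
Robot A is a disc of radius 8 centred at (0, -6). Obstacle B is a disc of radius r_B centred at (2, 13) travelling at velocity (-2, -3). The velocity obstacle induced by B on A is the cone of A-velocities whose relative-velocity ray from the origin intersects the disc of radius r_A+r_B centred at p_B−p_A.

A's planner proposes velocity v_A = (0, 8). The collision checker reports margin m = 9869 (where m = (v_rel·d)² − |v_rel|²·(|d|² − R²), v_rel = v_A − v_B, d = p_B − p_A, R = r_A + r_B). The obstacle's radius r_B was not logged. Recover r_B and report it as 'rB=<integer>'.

m = 9869
d = (2, 19);  v_rel = (2, 11),  |v_rel|² = 125
v_rel×d = (2)·(19) − (11)·(2) = 16
since m = R²·125 − 16²:  R² = (256 + 9869) / 125 = 81
R = √81 = 9  ⇒  r_B = 9 − 8 = 1

rB=1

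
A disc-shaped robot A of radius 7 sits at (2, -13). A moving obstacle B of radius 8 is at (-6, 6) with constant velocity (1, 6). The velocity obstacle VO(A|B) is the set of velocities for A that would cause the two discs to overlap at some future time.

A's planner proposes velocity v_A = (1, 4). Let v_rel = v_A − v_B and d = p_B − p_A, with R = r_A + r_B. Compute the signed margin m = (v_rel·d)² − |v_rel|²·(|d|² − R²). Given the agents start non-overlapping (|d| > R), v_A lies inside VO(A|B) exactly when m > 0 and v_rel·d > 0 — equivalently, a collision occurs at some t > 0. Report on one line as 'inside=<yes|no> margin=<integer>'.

d = (-8, 19),  |d|² = 425;  R = 7+8 = 15,  c = 425−15² = 200
v_rel = (0, -2),  |v_rel|² = 4;  v_rel·d = (0)·(-8) + (-2)·(19) = -38
4·t² + 76·t + 200 = 0  ⇒  m = (-38)² − 4·200 = 644
m = 644 > 0,  v_rel·d = -38 < 0  ⇒  outside

inside=no margin=644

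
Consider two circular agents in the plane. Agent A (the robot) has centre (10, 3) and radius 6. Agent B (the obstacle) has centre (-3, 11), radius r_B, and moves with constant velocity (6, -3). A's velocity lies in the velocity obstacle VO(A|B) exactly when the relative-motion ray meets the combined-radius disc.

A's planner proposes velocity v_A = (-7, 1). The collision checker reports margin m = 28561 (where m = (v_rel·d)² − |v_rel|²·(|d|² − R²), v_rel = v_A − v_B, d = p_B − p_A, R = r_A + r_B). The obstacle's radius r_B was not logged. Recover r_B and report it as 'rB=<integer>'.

m = 28561
d = (-13, 8);  v_rel = (-13, 4),  |v_rel|² = 185
v_rel×d = (-13)·(8) − (4)·(-13) = -52
since m = R²·185 − (-52)²:  R² = (2704 + 28561) / 185 = 169
R = √169 = 13  ⇒  r_B = 13 − 6 = 7

rB=7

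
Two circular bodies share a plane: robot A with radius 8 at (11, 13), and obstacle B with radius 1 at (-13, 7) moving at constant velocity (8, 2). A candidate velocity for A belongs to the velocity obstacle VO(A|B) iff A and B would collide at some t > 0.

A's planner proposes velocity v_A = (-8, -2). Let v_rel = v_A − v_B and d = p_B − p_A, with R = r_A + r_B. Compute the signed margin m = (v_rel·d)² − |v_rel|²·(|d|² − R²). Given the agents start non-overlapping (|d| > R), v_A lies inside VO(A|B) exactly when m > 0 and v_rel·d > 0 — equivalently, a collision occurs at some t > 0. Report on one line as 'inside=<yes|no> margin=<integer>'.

d = (-24, -6),  |d|² = 612;  R = 8+1 = 9,  c = 612−9² = 531
v_rel = (-16, -4),  |v_rel|² = 272;  v_rel·d = (-16)·(-24) + (-4)·(-6) = 408
272·t² − 816·t + 531 = 0  ⇒  m = 408² − 272·531 = 22032
m = 22032 > 0,  v_rel·d = 408 > 0  ⇒  inside

inside=yes margin=22032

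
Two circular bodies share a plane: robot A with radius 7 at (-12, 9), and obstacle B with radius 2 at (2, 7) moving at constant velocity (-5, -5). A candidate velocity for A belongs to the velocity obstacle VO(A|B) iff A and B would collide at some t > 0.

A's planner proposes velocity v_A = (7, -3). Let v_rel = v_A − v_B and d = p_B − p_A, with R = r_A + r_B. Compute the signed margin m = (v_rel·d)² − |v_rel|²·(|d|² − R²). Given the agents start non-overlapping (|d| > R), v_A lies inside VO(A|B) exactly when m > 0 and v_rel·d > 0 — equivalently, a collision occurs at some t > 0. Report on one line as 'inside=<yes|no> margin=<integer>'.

d = (14, -2),  |d|² = 200;  R = 7+2 = 9,  c = 200−9² = 119
v_rel = (12, 2),  |v_rel|² = 148;  v_rel·d = (12)·(14) + (2)·(-2) = 164
148·t² − 328·t + 119 = 0  ⇒  m = 164² − 148·119 = 9284
m = 9284 > 0,  v_rel·d = 164 > 0  ⇒  inside

inside=yes margin=9284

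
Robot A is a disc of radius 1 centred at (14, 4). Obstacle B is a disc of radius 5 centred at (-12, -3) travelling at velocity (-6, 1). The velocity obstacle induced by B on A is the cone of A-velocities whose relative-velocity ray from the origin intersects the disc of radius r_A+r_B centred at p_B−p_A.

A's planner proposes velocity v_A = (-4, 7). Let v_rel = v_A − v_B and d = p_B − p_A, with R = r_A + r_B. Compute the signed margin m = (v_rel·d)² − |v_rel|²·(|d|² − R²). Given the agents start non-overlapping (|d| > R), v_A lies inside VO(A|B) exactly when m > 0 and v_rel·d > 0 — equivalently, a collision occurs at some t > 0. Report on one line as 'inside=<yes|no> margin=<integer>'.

d = (-26, -7),  |d|² = 725;  R = 1+5 = 6,  c = 725−6² = 689
v_rel = (2, 6),  |v_rel|² = 40;  v_rel·d = (2)·(-26) + (6)·(-7) = -94
40·t² + 188·t + 689 = 0  ⇒  m = (-94)² − 40·689 = -18724
m = -18724 < 0,  v_rel·d = -94 < 0  ⇒  outside

inside=no margin=-18724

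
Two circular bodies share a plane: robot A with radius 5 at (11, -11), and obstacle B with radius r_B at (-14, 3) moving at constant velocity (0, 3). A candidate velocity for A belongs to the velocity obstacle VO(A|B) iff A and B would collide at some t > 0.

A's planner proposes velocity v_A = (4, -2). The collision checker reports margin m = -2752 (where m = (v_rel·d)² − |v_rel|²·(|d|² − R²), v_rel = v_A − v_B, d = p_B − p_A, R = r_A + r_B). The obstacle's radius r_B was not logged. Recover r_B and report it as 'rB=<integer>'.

m = -2752
d = (-25, 14);  v_rel = (4, -5),  |v_rel|² = 41
v_rel×d = (4)·(14) − (-5)·(-25) = -69
since m = R²·41 − (-69)²:  R² = (4761 + -2752) / 41 = 49
R = √49 = 7  ⇒  r_B = 7 − 5 = 2

rB=2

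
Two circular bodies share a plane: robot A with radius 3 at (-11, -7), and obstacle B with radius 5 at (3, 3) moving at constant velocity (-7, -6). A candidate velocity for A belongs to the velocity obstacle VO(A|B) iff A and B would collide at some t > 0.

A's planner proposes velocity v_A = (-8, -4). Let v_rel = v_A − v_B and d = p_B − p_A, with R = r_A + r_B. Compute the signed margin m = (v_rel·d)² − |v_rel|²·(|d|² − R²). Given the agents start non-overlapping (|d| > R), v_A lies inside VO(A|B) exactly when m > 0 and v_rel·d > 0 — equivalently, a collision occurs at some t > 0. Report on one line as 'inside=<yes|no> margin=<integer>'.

d = (14, 10),  |d|² = 296;  R = 3+5 = 8,  c = 296−8² = 232
v_rel = (-1, 2),  |v_rel|² = 5;  v_rel·d = (-1)·(14) + (2)·(10) = 6
5·t² − 12·t + 232 = 0  ⇒  m = 6² − 5·232 = -1124
m = -1124 < 0,  v_rel·d = 6 > 0  ⇒  outside

inside=no margin=-1124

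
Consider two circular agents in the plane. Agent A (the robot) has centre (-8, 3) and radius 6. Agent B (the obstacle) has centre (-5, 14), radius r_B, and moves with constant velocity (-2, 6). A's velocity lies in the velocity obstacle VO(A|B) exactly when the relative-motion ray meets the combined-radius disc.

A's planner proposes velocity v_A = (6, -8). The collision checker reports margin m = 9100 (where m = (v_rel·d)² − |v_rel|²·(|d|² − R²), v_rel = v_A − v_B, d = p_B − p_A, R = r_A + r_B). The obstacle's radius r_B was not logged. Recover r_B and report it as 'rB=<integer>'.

m = 9100
d = (3, 11);  v_rel = (8, -14),  |v_rel|² = 260
v_rel×d = (8)·(11) − (-14)·(3) = 130
since m = R²·260 − 130²:  R² = (16900 + 9100) / 260 = 100
R = √100 = 10  ⇒  r_B = 10 − 6 = 4

rB=4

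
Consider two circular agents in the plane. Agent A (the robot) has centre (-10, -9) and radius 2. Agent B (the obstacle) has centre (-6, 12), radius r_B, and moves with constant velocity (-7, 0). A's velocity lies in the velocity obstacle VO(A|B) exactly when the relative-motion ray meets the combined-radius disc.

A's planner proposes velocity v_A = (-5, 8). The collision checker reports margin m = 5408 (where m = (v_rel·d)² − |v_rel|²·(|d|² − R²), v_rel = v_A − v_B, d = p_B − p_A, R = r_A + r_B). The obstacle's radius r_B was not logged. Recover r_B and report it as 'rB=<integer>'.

m = 5408
d = (4, 21);  v_rel = (2, 8),  |v_rel|² = 68
v_rel×d = (2)·(21) − (8)·(4) = 10
since m = R²·68 − 10²:  R² = (100 + 5408) / 68 = 81
R = √81 = 9  ⇒  r_B = 9 − 2 = 7

rB=7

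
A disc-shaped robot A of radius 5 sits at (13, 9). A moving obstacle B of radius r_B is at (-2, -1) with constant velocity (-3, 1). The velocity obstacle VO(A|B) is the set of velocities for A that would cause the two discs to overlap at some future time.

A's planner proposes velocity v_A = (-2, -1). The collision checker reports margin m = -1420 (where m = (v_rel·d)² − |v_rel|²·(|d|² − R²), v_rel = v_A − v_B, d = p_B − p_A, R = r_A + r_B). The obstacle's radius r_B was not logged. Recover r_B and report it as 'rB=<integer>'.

m = -1420
d = (-15, -10);  v_rel = (1, -2),  |v_rel|² = 5
v_rel×d = (1)·(-10) − (-2)·(-15) = -40
since m = R²·5 − (-40)²:  R² = (1600 + -1420) / 5 = 36
R = √36 = 6  ⇒  r_B = 6 − 5 = 1

rB=1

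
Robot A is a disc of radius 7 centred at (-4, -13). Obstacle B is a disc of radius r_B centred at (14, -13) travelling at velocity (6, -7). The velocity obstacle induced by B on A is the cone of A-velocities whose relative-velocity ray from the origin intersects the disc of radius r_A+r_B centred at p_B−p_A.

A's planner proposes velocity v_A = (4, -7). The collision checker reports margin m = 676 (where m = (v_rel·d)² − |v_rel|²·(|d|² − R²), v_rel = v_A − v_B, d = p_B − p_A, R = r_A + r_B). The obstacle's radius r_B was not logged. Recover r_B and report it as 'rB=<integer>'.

m = 676
d = (18, 0);  v_rel = (-2, 0),  |v_rel|² = 4
v_rel×d = (-2)·(0) − (0)·(18) = 0
since m = R²·4 − 0²:  R² = (0 + 676) / 4 = 169
R = √169 = 13  ⇒  r_B = 13 − 7 = 6

rB=6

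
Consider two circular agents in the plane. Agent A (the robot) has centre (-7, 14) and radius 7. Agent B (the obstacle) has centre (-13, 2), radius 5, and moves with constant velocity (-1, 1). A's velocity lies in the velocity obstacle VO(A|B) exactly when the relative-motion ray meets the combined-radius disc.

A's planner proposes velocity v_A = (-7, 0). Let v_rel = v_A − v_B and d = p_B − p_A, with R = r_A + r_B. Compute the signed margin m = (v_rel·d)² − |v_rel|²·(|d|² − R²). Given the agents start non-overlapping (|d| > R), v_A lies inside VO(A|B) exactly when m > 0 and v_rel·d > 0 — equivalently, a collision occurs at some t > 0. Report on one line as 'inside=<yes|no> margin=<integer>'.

d = (-6, -12),  |d|² = 180;  R = 7+5 = 12,  c = 180−12² = 36
v_rel = (-6, -1),  |v_rel|² = 37;  v_rel·d = (-6)·(-6) + (-1)·(-12) = 48
37·t² − 96·t + 36 = 0  ⇒  m = 48² − 37·36 = 972
m = 972 > 0,  v_rel·d = 48 > 0  ⇒  inside

inside=yes margin=972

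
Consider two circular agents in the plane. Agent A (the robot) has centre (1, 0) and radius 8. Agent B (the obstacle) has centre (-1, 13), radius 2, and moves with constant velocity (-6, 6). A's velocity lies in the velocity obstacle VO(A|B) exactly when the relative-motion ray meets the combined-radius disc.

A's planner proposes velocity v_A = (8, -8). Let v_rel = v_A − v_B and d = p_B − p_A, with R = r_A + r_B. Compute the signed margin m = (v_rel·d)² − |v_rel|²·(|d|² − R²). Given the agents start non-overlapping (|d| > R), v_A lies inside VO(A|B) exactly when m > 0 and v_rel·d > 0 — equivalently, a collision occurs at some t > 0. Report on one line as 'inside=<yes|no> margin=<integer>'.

d = (-2, 13),  |d|² = 173;  R = 8+2 = 10,  c = 173−10² = 73
v_rel = (14, -14),  |v_rel|² = 392;  v_rel·d = (14)·(-2) + (-14)·(13) = -210
392·t² + 420·t + 73 = 0  ⇒  m = (-210)² − 392·73 = 15484
m = 15484 > 0,  v_rel·d = -210 < 0  ⇒  outside

inside=no margin=15484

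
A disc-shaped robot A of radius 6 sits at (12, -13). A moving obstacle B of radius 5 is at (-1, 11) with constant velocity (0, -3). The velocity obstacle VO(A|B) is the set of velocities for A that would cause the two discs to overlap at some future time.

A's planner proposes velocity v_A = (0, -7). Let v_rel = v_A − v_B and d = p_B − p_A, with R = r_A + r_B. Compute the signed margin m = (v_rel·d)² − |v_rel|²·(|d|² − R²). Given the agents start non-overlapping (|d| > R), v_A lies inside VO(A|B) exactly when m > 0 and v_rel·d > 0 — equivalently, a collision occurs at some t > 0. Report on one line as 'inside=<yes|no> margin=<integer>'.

d = (-13, 24),  |d|² = 745;  R = 6+5 = 11,  c = 745−11² = 624
v_rel = (0, -4),  |v_rel|² = 16;  v_rel·d = (0)·(-13) + (-4)·(24) = -96
16·t² + 192·t + 624 = 0  ⇒  m = (-96)² − 16·624 = -768
m = -768 < 0,  v_rel·d = -96 < 0  ⇒  outside

inside=no margin=-768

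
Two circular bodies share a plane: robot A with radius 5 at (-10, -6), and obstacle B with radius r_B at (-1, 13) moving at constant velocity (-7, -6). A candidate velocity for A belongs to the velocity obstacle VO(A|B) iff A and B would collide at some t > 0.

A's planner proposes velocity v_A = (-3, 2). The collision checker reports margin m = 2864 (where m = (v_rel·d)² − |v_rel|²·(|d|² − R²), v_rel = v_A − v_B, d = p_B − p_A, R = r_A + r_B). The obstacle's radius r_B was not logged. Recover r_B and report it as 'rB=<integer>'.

m = 2864
d = (9, 19);  v_rel = (4, 8),  |v_rel|² = 80
v_rel×d = (4)·(19) − (8)·(9) = 4
since m = R²·80 − 4²:  R² = (16 + 2864) / 80 = 36
R = √36 = 6  ⇒  r_B = 6 − 5 = 1

rB=1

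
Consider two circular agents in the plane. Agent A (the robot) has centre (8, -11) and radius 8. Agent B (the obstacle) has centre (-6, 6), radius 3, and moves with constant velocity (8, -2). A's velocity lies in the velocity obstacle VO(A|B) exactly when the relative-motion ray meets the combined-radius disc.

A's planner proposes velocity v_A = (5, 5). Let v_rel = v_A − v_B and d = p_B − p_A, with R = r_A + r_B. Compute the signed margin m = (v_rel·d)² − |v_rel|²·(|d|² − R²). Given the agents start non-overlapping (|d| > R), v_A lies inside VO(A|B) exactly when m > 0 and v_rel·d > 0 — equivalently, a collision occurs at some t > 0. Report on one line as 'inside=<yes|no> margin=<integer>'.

d = (-14, 17),  |d|² = 485;  R = 8+3 = 11,  c = 485−11² = 364
v_rel = (-3, 7),  |v_rel|² = 58;  v_rel·d = (-3)·(-14) + (7)·(17) = 161
58·t² − 322·t + 364 = 0  ⇒  m = 161² − 58·364 = 4809
m = 4809 > 0,  v_rel·d = 161 > 0  ⇒  inside

inside=yes margin=4809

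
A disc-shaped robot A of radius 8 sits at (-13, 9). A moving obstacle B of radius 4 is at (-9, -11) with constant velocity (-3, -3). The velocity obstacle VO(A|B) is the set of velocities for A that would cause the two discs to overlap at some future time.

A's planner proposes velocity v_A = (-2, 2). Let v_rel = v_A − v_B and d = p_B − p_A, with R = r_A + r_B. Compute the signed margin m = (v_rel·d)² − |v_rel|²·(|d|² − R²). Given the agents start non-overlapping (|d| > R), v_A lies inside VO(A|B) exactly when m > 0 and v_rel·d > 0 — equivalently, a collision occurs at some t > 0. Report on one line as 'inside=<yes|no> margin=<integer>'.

d = (4, -20),  |d|² = 416;  R = 8+4 = 12,  c = 416−12² = 272
v_rel = (1, 5),  |v_rel|² = 26;  v_rel·d = (1)·(4) + (5)·(-20) = -96
26·t² + 192·t + 272 = 0  ⇒  m = (-96)² − 26·272 = 2144
m = 2144 > 0,  v_rel·d = -96 < 0  ⇒  outside

inside=no margin=2144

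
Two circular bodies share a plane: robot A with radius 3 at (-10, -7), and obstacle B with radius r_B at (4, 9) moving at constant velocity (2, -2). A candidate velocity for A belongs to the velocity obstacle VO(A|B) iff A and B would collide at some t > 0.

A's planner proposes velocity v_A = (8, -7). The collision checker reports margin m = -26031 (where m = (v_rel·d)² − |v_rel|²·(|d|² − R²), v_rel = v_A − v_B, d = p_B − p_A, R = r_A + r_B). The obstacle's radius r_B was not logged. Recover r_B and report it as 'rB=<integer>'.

m = -26031
d = (14, 16);  v_rel = (6, -5),  |v_rel|² = 61
v_rel×d = (6)·(16) − (-5)·(14) = 166
since m = R²·61 − 166²:  R² = (27556 + -26031) / 61 = 25
R = √25 = 5  ⇒  r_B = 5 − 3 = 2

rB=2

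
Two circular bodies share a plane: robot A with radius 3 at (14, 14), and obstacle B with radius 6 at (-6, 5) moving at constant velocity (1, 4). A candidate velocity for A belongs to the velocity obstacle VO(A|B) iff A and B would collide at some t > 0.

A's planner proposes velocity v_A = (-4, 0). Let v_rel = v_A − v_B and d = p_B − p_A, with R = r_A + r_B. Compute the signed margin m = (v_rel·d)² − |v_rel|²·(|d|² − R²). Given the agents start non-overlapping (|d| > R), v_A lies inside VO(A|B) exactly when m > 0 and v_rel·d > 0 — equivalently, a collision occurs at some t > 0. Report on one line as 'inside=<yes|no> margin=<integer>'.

d = (-20, -9),  |d|² = 481;  R = 3+6 = 9,  c = 481−9² = 400
v_rel = (-5, -4),  |v_rel|² = 41;  v_rel·d = (-5)·(-20) + (-4)·(-9) = 136
41·t² − 272·t + 400 = 0  ⇒  m = 136² − 41·400 = 2096
m = 2096 > 0,  v_rel·d = 136 > 0  ⇒  inside

inside=yes margin=2096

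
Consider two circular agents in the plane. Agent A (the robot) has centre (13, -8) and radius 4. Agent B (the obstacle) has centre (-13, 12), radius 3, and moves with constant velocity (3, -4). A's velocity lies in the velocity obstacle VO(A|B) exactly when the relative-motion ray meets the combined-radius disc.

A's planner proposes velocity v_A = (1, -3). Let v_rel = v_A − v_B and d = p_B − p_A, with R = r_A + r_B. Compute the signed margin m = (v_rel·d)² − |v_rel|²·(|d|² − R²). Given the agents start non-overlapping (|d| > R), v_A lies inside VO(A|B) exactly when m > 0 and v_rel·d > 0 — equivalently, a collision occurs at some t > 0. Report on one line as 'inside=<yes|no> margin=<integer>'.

d = (-26, 20),  |d|² = 1076;  R = 4+3 = 7,  c = 1076−7² = 1027
v_rel = (-2, 1),  |v_rel|² = 5;  v_rel·d = (-2)·(-26) + (1)·(20) = 72
5·t² − 144·t + 1027 = 0  ⇒  m = 72² − 5·1027 = 49
m = 49 > 0,  v_rel·d = 72 > 0  ⇒  inside

inside=yes margin=49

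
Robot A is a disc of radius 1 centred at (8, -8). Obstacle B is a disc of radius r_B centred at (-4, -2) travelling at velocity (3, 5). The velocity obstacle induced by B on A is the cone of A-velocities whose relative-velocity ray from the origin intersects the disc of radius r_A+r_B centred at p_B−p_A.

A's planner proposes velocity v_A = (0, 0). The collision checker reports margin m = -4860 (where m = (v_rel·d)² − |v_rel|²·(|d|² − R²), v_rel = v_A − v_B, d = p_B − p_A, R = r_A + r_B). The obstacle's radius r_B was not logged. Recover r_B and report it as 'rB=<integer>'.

m = -4860
d = (-12, 6);  v_rel = (-3, -5),  |v_rel|² = 34
v_rel×d = (-3)·(6) − (-5)·(-12) = -78
since m = R²·34 − (-78)²:  R² = (6084 + -4860) / 34 = 36
R = √36 = 6  ⇒  r_B = 6 − 1 = 5

rB=5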